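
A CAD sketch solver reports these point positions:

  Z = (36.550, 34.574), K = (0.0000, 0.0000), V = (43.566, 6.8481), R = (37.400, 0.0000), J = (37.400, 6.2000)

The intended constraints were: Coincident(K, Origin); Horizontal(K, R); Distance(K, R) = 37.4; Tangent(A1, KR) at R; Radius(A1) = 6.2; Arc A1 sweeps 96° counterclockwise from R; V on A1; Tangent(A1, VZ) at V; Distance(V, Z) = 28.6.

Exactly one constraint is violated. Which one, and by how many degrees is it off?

Tangent(A1, VZ) at V — off by 8.20°.

K = (0.00, 0.00) ✓; K.y = 0.00, R.y = 0.00 ✓; |KR| = 37.40 ✓; ∠(JR, RK) = 90.00° ✓; |JR| = 6.200 ✓; bearing(J→V) − bearing(J→R) = 96.00° ✓; |JV| = 6.200 ✓; ∠(JV, VZ) = 81.80° ✗; |VZ| = 28.60 ✓.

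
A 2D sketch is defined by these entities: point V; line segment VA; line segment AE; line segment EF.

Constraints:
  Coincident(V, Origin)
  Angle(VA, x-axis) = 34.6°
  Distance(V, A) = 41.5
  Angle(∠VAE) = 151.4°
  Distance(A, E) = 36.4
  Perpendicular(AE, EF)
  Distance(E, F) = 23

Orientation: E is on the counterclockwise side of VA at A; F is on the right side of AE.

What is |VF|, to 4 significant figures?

84.51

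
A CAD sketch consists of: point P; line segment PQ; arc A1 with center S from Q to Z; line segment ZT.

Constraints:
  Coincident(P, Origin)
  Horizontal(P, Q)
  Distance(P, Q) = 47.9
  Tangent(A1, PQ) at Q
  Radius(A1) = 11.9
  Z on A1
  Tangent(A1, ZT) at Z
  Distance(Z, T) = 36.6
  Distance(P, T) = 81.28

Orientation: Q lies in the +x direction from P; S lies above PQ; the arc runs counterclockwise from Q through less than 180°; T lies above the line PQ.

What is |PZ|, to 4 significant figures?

60.20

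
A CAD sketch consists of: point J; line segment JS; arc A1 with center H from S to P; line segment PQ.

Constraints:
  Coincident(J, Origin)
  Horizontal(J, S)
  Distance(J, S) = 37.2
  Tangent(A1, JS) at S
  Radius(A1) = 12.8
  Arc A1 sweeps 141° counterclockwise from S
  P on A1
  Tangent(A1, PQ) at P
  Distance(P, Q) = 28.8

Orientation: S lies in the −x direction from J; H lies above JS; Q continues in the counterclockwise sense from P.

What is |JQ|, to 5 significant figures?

65.768

J is at the origin; JS is horizontal with |JS| = 37.2 and S on the −x side, so S = (-37.200, 0.0000). Tangency of A1 to JS means the radius HS is perpendicular to JS, so H = S + (0, 12.8) = (-37.200, 12.800). On A1, S sits at bearing -90° from H; a 141° counterclockwise sweep puts P at bearing 51°, so P = H + 12.8·(cos 51°, sin 51°) = (-29.145, 22.747). A1 meets PQ tangentially, so HP is at right angles to PQ, so PQ runs along (−sin 51°, cos 51°); with |PQ| = 28.8, Q = (-51.527, 40.872). Then |JQ| = |Q − J| = 65.768.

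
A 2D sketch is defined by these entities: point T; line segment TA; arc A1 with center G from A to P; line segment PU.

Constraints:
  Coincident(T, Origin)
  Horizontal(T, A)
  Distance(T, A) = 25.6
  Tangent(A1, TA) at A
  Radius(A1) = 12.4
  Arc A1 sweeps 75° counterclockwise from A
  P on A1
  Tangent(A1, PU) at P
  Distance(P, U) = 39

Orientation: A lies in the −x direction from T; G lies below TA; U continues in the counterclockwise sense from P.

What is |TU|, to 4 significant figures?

66.85

T is at the origin; T and A share the same y with |TA| = 25.6 and A on the −x side, so A = (-25.60, 0.000). The tangent condition forces GA to be normal to TA, so G = A + (0, -12.4) = (-25.60, -12.40). On A1, A sits at bearing 90° from G; a 75° counterclockwise sweep puts P at bearing 165°, so P = G + 12.4·(cos 165°, sin 165°) = (-37.58, -9.191). Since A1 is tangent to PU there, GP ⟂ PU, so PU runs along (−sin 165°, cos 165°); with |PU| = 39.0, U = (-47.67, -46.86). Then |TU| = |U − T| = 66.85.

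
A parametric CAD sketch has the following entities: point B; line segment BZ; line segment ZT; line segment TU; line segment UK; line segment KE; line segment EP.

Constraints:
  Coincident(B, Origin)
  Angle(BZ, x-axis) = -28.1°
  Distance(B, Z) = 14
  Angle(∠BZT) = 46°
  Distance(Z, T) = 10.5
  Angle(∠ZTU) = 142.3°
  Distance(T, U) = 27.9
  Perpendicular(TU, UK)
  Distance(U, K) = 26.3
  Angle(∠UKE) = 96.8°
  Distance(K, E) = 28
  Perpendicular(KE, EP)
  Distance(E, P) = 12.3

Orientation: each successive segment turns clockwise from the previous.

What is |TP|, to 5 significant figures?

17.455

∠UKE = 96.8° gives KE at -13.000° from the x-axis; with |KE| = 28.0, E = (12.299, 18.076). The perpendicularity gives EP at right angles to KE, so EP runs at -103.00°; with |EP| = 12.3, P = (9.5317, 6.0912). Then |TP| = |P − T| = 17.455.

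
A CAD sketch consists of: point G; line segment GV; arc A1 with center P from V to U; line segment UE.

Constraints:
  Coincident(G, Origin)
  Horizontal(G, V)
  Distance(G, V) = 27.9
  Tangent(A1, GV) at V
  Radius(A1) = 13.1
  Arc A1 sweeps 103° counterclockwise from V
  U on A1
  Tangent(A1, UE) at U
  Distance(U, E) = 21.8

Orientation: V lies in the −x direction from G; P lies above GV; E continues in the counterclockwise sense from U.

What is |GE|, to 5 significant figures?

42.332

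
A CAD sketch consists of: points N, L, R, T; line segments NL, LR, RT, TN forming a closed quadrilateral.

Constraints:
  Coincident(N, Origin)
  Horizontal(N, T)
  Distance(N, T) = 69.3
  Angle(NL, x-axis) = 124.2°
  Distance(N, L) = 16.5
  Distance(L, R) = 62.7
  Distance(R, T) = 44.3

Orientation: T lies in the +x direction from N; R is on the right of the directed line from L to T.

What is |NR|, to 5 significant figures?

46.714

Checks: |LR| = 62.70 ✓; |RT| = 44.30 ✓.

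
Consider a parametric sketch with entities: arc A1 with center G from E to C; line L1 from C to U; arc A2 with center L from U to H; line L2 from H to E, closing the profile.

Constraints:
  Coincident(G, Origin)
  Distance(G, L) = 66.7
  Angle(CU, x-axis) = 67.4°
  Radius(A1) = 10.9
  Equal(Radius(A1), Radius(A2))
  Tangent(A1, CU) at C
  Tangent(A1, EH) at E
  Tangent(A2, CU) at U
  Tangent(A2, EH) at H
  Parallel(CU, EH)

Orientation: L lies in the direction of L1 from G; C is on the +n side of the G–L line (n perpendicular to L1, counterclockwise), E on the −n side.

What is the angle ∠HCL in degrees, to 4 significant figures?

8.818°

Tangency of A1 to both parallel lines with radius 10.9 puts C and E at G ± 10.9·n: C = (-10.06, 4.189), E = (10.06, -4.189). Equal radii place U and H the same way about L: U = L + 10.9·n = (15.57, 65.77), H = L − 10.9·n = (35.70, 57.39). Then cos ∠HCL = CH·CL / (|CH||CL|), giving 8.818°.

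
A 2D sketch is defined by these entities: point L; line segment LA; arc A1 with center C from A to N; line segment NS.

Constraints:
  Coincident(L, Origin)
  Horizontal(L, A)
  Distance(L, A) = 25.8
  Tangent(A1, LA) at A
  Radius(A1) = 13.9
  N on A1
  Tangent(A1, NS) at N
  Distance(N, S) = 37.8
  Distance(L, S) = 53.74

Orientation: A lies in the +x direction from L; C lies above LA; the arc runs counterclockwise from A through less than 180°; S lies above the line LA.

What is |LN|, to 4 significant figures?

43.06

L is at the origin; L and A share the same y with |LA| = 25.8 and A on the +x side, so A = (25.80, 0.000). Tangency of A1 to LA means the radius CA is perpendicular to LA, so C = A + (0, 13.9) = (25.80, 13.90). Since CN ⟂ NS (tangency), |CS| = √(13.9² + 37.8²) = 40.27 regardless of where N sits on A1. So S lies on both circle(L, 53.74) and circle(C, 40.27); the above-LA intersection is S = (13.10, 52.12). N is the foot of the tangent from S: N = (36.67, 22.57).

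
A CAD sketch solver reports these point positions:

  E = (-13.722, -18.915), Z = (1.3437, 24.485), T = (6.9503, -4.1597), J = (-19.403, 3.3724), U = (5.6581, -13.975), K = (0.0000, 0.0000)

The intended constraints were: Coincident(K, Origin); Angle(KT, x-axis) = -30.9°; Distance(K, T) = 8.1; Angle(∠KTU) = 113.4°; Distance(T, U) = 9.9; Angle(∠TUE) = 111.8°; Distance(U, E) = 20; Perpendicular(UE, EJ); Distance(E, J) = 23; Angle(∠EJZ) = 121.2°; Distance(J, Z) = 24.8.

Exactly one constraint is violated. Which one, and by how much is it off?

Distance(J, Z) = 24.8 — off by 4.80.

K = (0.00, 0.00) ✓; KT at -30.90° ✓; |KT| = 8.100 ✓; ∠KTU = 113.4° ✓; |TU| = 9.900 ✓; ∠TUE = 111.8° ✓; |UE| = 20.00 ✓; ∠(UE, EJ) = 90.00° ✓; |EJ| = 23.00 ✓; ∠EJZ = 121.2° ✓; |JZ| = 29.60 ✗.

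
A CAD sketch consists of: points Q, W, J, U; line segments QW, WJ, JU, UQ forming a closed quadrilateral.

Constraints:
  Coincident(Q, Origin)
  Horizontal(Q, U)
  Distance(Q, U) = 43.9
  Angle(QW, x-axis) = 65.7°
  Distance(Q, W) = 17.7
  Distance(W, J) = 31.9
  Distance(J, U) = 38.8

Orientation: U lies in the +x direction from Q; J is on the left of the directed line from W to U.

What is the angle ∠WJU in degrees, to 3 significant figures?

68.1°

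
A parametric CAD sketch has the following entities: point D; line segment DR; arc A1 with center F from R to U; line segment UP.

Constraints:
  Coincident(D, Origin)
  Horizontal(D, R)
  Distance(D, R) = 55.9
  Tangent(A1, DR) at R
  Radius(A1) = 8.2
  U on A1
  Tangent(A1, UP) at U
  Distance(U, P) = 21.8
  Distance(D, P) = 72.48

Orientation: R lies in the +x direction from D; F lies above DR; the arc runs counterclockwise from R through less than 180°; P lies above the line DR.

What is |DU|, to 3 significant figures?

64.5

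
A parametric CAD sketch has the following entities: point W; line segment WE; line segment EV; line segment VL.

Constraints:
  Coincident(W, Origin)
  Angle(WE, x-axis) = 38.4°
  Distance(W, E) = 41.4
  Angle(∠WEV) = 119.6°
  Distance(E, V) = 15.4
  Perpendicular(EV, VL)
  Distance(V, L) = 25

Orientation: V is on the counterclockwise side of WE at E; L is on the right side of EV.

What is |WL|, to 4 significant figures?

70.75

∠WEV = 119.6°, so EV runs at 38.4° + (180° − 119.6°) = 98.80° from the x-axis; with |EV| = 15.4, V = E + 15.4·(cos 98.80°, sin 98.80°) = (30.09, 40.93). EV ⟂ VL; with |VL| = 25.0 on the right of EV, L = V + 25.0·(0.9882, 0.1530) = (54.79, 44.76). Then |WL| = |L − W| = 70.75.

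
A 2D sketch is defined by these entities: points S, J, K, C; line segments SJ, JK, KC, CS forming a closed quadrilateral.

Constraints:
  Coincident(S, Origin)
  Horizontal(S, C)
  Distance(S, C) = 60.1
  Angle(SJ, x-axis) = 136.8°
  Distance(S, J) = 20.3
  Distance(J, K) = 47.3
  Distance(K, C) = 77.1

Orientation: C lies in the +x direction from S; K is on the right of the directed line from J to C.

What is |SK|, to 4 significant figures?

34.45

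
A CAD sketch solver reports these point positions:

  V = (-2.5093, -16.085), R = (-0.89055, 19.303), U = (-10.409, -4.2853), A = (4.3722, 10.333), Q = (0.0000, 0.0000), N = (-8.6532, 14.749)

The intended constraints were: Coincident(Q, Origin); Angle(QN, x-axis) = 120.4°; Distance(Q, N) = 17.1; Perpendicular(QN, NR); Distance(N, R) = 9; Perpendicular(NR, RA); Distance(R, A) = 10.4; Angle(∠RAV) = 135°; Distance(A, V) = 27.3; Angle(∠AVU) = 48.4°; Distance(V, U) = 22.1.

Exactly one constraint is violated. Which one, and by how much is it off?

Distance(V, U) = 22.1 — off by 7.90.

Q = (0.00, 0.00) ✓; QN at 120.4° ✓; |QN| = 17.10 ✓; ∠(QN, NR) = 90.00° ✓; |NR| = 9.000 ✓; ∠(NR, RA) = 90.00° ✓; |RA| = 10.40 ✓; ∠RAV = 135.0° ✓; |AV| = 27.30 ✓; ∠AVU = 48.40° ✓; |VU| = 14.20 ✗.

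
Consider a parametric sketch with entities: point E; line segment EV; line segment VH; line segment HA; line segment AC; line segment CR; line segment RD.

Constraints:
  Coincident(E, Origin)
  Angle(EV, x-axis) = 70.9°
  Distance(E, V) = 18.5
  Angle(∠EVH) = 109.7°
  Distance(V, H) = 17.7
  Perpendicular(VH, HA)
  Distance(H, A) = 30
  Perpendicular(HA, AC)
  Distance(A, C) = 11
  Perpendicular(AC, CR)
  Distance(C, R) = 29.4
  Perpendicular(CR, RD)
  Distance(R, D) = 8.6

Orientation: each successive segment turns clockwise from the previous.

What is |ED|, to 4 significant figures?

27.32

E is at the origin; EV runs at 70.9° with length 18.5, so V = (6.054, 17.48). ∠EVH = 109.7° gives VH at 0.6000° from the x-axis; with |VH| = 17.7, H = (23.75, 17.67). VH ⟂ HA, so HA runs at -89.40°; with |HA| = 30.0, A = (24.07, -12.33). The perpendicularity gives AC at right angles to HA, so AC runs at -179.4°; with |AC| = 11.0, C = (13.07, -12.45). The perpendicularity gives CR at right angles to AC, so CR runs at 90.60°; with |CR| = 29.4, R = (12.76, 16.95). The perpendicularity gives RD at right angles to CR, so RD runs at 0.6000°; with |RD| = 8.6, D = (21.36, 17.04). Then |ED| = |D − E| = 27.32.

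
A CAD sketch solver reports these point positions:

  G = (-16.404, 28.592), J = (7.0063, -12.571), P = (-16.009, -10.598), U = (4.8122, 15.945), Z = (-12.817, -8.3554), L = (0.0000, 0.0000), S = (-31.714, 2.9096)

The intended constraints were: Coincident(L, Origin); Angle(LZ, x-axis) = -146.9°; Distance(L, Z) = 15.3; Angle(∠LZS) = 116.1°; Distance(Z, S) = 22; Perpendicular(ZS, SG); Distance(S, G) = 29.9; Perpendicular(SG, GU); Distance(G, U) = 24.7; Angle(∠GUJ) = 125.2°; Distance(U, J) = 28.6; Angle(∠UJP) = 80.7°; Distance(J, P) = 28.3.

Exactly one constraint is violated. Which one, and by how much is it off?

Distance(J, P) = 28.3 — off by 5.20.

L = (0.00, 0.00) ✓; LZ at -146.9° ✓; |LZ| = 15.30 ✓; ∠LZS = 116.1° ✓; |ZS| = 22.00 ✓; ∠(ZS, SG) = 90.00° ✓; |SG| = 29.90 ✓; ∠(SG, GU) = 90.00° ✓; |GU| = 24.70 ✓; ∠GUJ = 125.2° ✓; |UJ| = 28.60 ✓; ∠UJP = 80.70° ✓; |JP| = 23.10 ✗.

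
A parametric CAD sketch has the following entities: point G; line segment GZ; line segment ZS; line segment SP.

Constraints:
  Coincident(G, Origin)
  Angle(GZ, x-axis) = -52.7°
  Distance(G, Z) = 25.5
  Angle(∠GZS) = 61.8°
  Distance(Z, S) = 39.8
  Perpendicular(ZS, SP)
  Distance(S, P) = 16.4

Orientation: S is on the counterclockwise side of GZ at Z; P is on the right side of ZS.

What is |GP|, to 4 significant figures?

47.76

G is at the origin; GZ runs at -52.7° with length 25.5, so Z = 25.5·(cos -52.7°, sin -52.7°) = (15.45, -20.28). ∠GZS = 61.8°, so ZS runs at -52.7° + (180° − 61.8°) = 65.50° from the x-axis; with |ZS| = 39.8, S = Z + 39.8·(cos 65.50°, sin 65.50°) = (31.96, 15.93). ZS is perpendicular to SP; with |SP| = 16.4 on the right of ZS, P = S + 16.4·(0.9100, -0.4147) = (46.88, 9.131). Then |GP| = |P − G| = 47.76.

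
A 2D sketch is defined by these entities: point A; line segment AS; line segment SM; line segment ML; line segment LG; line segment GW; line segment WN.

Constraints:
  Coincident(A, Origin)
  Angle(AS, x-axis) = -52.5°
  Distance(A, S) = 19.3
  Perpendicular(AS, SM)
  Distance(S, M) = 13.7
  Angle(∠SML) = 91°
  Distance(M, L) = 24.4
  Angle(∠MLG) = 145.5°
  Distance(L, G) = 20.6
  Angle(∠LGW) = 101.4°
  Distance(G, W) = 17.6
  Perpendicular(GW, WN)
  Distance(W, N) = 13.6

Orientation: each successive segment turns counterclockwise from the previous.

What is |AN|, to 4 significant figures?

8.970

∠LGW = 101.4° gives GW at -120.4° from the x-axis; with |GW| = 17.6, W = (-20.28, 4.169). The perpendicularity gives WN at right angles to GW, so WN runs at -30.40°; with |WN| = 13.6, N = (-8.549, -2.713). Then |AN| = |N − A| = 8.970.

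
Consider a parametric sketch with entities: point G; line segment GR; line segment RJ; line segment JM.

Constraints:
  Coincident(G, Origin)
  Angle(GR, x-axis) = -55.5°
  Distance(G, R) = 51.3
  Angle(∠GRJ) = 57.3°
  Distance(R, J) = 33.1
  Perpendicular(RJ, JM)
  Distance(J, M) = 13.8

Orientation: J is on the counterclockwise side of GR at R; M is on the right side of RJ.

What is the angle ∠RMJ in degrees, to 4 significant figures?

67.37°

G is at the origin; GR runs at -55.5° with length 51.3, so R = 51.3·(cos -55.5°, sin -55.5°) = (29.06, -42.28). ∠GRJ = 57.3°, so RJ runs at -55.5° + (180° − 57.3°) = 67.20° from the x-axis; with |RJ| = 33.1, J = R + 33.1·(cos 67.20°, sin 67.20°) = (41.88, -11.76). RJ ⟂ JM; with |JM| = 13.8 on the right of RJ, M = J + 13.8·(0.9219, -0.3875) = (54.61, -17.11). Then cos ∠RMJ = MR·MJ / (|MR||MJ|), giving 67.37°.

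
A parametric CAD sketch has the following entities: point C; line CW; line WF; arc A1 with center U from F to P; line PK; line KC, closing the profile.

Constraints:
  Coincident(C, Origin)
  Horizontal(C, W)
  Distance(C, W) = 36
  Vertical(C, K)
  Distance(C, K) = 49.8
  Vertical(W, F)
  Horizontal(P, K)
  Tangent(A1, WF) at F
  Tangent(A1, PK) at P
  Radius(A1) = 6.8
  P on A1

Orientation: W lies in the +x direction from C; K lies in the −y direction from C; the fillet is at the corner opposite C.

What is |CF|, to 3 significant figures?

56.1

C is at the origin; C and W share the same y with |CW| = 36.0 and W on the +x side, so W = (36.0, 0.00). CK is vertical with |CK| = 49.8 and K on the −y side, so K = (0.00, -49.8). The virtual corner opposite C is at (36.0, -49.8). A1 meets WF tangentially, so UF is at right angles to WF and tangency of A1 to PK means the radius UP is perpendicular to PK, with radius 6.8, so the center U sits 6.8 in from both sides at U = (29.2, -43.0). That places the tangent points at F = (36.0, -43.0) on WF and P = (29.2, -49.8) on PK. Then |CF| = |F − C| = 56.1.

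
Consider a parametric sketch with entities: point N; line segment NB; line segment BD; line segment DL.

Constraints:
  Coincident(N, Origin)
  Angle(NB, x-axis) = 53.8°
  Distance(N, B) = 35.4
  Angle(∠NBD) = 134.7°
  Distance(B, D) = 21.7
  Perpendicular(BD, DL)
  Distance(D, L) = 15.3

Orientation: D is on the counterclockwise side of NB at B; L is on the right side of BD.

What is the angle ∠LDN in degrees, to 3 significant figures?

118°

N is at the origin; NB runs at 53.8° with length 35.4, so B = 35.4·(cos 53.8°, sin 53.8°) = (20.9, 28.6). ∠NBD = 134.7°, so BD runs at 53.8° + (180° − 134.7°) = 99.1° from the x-axis; with |BD| = 21.7, D = B + 21.7·(cos 99.1°, sin 99.1°) = (17.5, 50.0). BD ⟂ DL; with |DL| = 15.3 on the right of BD, L = D + 15.3·(0.987, 0.158) = (32.6, 52.4). Then cos ∠LDN = DL·DN / (|DL||DN|), giving 118°.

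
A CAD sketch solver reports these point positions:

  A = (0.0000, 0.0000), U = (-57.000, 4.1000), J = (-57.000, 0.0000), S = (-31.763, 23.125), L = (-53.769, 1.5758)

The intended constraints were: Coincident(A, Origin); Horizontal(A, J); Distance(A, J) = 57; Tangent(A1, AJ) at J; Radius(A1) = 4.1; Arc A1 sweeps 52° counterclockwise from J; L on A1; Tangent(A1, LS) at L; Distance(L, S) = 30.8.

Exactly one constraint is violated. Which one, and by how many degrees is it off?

Tangent(A1, LS) at L — off by 7.60°.

A = (0.00, 0.00) ✓; A.y = 0.00, J.y = 0.00 ✓; |AJ| = 57.00 ✓; ∠(UJ, JA) = 90.00° ✓; |UJ| = 4.100 ✓; bearing(U→L) − bearing(U→J) = 52.00° ✓; |UL| = 4.100 ✓; ∠(UL, LS) = 97.60° ✗; |LS| = 30.80 ✓.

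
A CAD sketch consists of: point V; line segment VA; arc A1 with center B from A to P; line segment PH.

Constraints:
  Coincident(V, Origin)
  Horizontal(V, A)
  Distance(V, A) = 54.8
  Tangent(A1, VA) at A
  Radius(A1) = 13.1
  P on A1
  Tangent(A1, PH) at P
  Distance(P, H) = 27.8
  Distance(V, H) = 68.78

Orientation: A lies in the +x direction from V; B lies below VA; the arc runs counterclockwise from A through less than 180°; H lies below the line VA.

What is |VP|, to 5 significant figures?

46.293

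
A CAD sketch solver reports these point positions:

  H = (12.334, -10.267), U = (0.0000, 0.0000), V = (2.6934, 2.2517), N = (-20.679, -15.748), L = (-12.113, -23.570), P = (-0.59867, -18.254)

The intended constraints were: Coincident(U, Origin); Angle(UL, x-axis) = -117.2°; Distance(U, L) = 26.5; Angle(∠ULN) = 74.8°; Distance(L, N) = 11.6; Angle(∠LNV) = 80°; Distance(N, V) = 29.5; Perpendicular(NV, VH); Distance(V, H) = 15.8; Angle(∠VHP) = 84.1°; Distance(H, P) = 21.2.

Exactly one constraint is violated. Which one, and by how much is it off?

Distance(H, P) = 21.2 — off by 6.00.

U = (0.00, 0.00) ✓; UL at -117.2° ✓; |UL| = 26.50 ✓; ∠ULN = 74.80° ✓; |LN| = 11.60 ✓; ∠LNV = 80.00° ✓; |NV| = 29.50 ✓; ∠(NV, VH) = 90.00° ✓; |VH| = 15.80 ✓; ∠VHP = 84.10° ✓; |HP| = 15.20 ✗.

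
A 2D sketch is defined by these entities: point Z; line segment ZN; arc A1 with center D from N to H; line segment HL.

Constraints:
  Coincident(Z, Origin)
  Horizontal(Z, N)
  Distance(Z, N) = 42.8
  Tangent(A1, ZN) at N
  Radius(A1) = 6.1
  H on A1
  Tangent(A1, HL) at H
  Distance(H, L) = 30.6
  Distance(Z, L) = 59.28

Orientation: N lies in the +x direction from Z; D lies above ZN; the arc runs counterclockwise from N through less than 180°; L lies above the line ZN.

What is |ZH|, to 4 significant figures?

49.32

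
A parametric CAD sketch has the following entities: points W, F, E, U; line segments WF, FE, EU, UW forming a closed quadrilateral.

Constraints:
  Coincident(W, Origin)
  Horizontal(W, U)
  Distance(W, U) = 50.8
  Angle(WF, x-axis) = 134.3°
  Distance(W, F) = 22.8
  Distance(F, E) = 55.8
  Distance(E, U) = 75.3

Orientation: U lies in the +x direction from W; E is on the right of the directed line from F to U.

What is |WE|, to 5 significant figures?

41.624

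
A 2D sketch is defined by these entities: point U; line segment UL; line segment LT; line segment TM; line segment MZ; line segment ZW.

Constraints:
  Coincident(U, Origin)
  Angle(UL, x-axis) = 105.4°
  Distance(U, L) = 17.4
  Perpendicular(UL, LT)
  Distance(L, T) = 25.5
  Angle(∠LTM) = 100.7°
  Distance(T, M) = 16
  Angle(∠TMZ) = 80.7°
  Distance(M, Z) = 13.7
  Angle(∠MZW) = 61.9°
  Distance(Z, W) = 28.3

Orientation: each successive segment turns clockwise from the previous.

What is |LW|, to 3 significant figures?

29.0

U is at the origin; UL runs at 105.4° with length 17.4, so L = (-4.62, 16.8). The perpendicularity gives LT at right angles to UL, so LT runs at 15.4°; with |LT| = 25.5, T = (20.0, 23.5). ∠LTM = 100.7° gives TM at -63.9° from the x-axis; with |TM| = 16.0, M = (27.0, 9.18). ∠TMZ = 80.7° gives MZ at -163° from the x-axis; with |MZ| = 13.7, Z = (13.9, 5.22). ∠MZW = 61.9° gives ZW at 78.7° from the x-axis; with |ZW| = 28.3, W = (19.4, 33.0). Then |LW| = |W − L| = 29.0.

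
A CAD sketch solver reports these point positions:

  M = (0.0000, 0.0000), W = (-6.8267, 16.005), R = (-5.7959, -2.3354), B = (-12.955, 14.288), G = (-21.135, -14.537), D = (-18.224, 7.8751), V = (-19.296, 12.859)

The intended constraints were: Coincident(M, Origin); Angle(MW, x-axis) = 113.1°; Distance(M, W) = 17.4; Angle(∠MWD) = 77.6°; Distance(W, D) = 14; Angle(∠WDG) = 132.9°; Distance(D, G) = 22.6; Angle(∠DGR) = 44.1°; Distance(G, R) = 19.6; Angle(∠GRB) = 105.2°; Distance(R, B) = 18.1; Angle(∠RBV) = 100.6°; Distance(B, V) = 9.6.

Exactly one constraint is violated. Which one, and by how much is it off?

Distance(B, V) = 9.6 — off by 3.10.

M = (0.00, 0.00) ✓; MW at 113.1° ✓; |MW| = 17.40 ✓; ∠MWD = 77.60° ✓; |WD| = 14.00 ✓; ∠WDG = 132.9° ✓; |DG| = 22.60 ✓; ∠DGR = 44.10° ✓; |GR| = 19.60 ✓; ∠GRB = 105.2° ✓; |RB| = 18.10 ✓; ∠RBV = 100.6° ✓; |BV| = 6.500 ✗.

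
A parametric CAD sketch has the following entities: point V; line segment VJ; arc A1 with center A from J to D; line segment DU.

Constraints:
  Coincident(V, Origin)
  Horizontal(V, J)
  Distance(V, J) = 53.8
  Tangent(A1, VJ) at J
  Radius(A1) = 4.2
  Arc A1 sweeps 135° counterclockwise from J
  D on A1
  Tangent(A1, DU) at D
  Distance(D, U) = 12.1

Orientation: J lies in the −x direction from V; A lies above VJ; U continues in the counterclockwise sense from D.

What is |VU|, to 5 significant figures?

61.433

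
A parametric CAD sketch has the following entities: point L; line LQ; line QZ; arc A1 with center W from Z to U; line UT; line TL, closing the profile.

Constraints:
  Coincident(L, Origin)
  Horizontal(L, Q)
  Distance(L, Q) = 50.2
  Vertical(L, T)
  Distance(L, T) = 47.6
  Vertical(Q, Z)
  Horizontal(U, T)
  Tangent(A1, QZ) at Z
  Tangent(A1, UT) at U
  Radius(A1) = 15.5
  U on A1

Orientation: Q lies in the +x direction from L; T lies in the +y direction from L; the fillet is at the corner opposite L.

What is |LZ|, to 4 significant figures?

59.59

The virtual corner opposite L is at (50.20, 47.60). A1 meets QZ tangentially, so WZ is at right angles to QZ and tangency of A1 to UT means the radius WU is perpendicular to UT, with radius 15.5, so the center W sits 15.5 in from both sides at W = (34.70, 32.10). That places the tangent points at Z = (50.20, 32.10) on QZ and U = (34.70, 47.60) on UT. Then |LZ| = |Z − L| = 59.59.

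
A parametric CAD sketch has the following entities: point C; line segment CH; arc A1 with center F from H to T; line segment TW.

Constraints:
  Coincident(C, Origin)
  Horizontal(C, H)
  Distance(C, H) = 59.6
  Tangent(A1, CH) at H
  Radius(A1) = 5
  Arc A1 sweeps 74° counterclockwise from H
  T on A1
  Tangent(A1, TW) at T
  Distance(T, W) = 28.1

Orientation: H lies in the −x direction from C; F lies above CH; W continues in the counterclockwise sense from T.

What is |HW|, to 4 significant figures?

33.11

C is at the origin; CH is horizontal with |CH| = 59.6 and H on the −x side, so H = (-59.60, 0.000). Tangency of A1 to CH means the radius FH is perpendicular to CH, so F = H + (0, 5) = (-59.60, 5.000). On A1, H sits at bearing -90° from F; a 74° counterclockwise sweep puts T at bearing -16°, so T = F + 5.0·(cos -16°, sin -16°) = (-54.79, 3.622). Since A1 is tangent to TW there, FT ⟂ TW, so TW runs along (−sin -16°, cos -16°); with |TW| = 28.1, W = (-47.05, 30.63). Then |HW| = |W − H| = 33.11.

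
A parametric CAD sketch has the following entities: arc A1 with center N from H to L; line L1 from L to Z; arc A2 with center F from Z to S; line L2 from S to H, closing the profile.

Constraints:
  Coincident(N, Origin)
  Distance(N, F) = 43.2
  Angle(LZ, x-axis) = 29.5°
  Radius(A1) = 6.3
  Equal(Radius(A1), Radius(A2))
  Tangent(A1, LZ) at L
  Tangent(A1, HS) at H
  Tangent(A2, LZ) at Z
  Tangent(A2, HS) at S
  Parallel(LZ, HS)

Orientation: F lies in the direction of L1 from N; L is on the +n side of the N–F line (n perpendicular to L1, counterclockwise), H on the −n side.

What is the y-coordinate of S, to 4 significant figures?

15.79

The slot axis is L1's direction at 29.5°, so u = (cos 29.5°, sin 29.5°) = (0.8704, 0.4924) and n = (−sin 29.5°, cos 29.5°) = (-0.4924, 0.8704). N is at the origin and F lies 43.2 along u from N, so F = 43.2·u = (37.60, 21.27). Tangency of A1 to both parallel lines with radius 6.3 puts L and H at N ± 6.3·n: L = (-3.102, 5.483), H = (3.102, -5.483). Equal radii place Z and S the same way about F: Z = F + 6.3·n = (34.50, 26.76), S = F − 6.3·n = (40.70, 15.79). So S.y = 15.79.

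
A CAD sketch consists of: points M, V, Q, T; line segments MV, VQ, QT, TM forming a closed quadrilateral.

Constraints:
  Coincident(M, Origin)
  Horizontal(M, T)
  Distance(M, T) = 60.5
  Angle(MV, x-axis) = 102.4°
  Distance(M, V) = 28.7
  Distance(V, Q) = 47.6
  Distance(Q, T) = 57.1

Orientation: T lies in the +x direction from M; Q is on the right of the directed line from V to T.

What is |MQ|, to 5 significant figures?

18.983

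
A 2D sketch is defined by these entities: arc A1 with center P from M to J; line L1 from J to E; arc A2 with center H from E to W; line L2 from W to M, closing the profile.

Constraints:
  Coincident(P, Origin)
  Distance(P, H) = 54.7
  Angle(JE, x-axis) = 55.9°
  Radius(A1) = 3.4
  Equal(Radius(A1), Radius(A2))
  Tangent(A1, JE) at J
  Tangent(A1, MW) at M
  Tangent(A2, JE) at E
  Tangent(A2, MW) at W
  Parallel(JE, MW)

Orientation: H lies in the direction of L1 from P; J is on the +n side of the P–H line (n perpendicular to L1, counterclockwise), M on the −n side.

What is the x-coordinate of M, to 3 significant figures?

2.82

The slot axis is L1's direction at 55.9°, so u = (cos 55.9°, sin 55.9°) = (0.561, 0.828) and n = (−sin 55.9°, cos 55.9°) = (-0.828, 0.561). P is at the origin and H lies 54.7 along u from P, so H = 54.7·u = (30.7, 45.3). Tangency of A1 to both parallel lines with radius 3.4 puts J and M at P ± 3.4·n: J = (-2.82, 1.91), M = (2.82, -1.91). So M.x = 2.82.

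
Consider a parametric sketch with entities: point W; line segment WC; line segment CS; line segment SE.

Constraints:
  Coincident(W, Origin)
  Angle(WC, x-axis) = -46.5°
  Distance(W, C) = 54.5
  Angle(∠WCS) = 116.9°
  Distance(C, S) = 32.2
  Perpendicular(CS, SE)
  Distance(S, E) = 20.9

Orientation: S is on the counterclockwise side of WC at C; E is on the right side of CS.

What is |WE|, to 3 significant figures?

89.8

W is at the origin; WC runs at -46.5° with length 54.5, so C = 54.5·(cos -46.5°, sin -46.5°) = (37.5, -39.5). ∠WCS = 116.9°, so CS runs at -46.5° + (180° − 116.9°) = 16.6° from the x-axis; with |CS| = 32.2, S = C + 32.2·(cos 16.6°, sin 16.6°) = (68.4, -30.3). The perpendicularity gives SE at right angles to CS; with |SE| = 20.9 on the right of CS, E = S + 20.9·(0.286, -0.958) = (74.3, -50.4). Then |WE| = |E − W| = 89.8.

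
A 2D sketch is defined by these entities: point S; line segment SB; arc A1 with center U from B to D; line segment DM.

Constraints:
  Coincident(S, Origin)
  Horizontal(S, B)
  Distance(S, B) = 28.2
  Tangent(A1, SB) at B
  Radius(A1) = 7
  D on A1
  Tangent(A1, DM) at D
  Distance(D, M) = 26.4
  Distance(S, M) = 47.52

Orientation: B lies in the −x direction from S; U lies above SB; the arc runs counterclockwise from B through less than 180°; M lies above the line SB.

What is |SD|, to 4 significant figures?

24.09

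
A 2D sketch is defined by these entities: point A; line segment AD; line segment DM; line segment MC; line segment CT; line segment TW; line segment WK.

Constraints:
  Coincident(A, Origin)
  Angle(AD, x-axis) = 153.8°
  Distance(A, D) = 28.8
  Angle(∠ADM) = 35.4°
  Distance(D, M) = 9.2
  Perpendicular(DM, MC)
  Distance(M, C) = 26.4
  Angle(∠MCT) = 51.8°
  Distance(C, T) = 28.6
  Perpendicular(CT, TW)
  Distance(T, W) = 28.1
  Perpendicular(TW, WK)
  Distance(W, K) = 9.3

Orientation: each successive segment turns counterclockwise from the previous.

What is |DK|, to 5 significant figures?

13.720

A is at the origin; AD runs at 153.8° with length 28.8, so D = (-25.841, 12.715). ∠ADM = 35.4° gives DM at -61.600° from the x-axis; with |DM| = 9.2, M = (-21.465, 4.6226). DM ⟂ MC, so MC runs at 28.400°; with |MC| = 26.4, C = (1.7574, 17.179). ∠MCT = 51.8° gives CT at 156.60° from the x-axis; with |CT| = 28.6, T = (-24.490, 28.538). The perpendicularity gives TW at right angles to CT, so TW runs at -113.40°; with |TW| = 28.1, W = (-35.650, 2.7486). TW ⟂ WK, so WK runs at -23.400°; with |WK| = 9.3, K = (-27.115, -0.94487). Then |DK| = |K − D| = 13.720.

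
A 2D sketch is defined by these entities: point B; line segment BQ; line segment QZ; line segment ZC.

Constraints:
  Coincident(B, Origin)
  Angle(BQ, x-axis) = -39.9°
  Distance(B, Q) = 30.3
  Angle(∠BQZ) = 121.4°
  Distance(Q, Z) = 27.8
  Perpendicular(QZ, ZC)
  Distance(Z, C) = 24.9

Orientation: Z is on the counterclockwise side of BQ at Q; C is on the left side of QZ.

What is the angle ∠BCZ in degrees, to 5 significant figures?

91.265°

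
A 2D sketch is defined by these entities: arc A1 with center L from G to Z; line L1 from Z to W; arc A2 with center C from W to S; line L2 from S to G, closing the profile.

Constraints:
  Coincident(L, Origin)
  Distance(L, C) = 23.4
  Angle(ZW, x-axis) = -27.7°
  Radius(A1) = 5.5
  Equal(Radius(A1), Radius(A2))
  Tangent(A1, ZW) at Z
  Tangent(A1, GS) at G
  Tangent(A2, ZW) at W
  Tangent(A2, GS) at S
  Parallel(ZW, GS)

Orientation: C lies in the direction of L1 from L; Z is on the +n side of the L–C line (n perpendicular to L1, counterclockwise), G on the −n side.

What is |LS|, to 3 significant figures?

24.0

Tangency of A1 to both parallel lines with radius 5.5 puts Z and G at L ± 5.5·n: Z = (2.56, 4.87), G = (-2.56, -4.87). Equal radii place W and S the same way about C: W = C + 5.5·n = (23.3, -6.01), S = C − 5.5·n = (18.2, -15.7). Then |LS| = |S − L| = 24.0.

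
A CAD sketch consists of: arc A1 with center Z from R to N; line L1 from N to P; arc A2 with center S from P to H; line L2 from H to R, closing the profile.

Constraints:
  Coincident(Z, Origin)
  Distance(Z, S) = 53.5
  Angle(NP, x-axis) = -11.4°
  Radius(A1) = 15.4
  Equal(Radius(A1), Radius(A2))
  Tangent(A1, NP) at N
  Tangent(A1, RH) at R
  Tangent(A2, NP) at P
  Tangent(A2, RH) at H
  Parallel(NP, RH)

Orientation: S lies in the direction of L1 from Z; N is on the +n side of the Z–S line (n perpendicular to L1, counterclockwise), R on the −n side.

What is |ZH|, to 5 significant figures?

55.672

The slot axis is L1's direction at -11.4°, so u = (cos -11.4°, sin -11.4°) = (0.98027, -0.19766) and n = (−sin -11.4°, cos -11.4°) = (0.19766, 0.98027). Z is at the origin and S lies 53.5 along u from Z, so S = 53.5·u = (52.445, -10.575). Tangency of A1 to both parallel lines with radius 15.4 puts N and R at Z ± 15.4·n: N = (3.0439, 15.096), R = (-3.0439, -15.096). Equal radii place P and H the same way about S: P = S + 15.4·n = (55.488, 4.5215), H = S − 15.4·n = (49.401, -25.671). Then |ZH| = |H − Z| = 55.672.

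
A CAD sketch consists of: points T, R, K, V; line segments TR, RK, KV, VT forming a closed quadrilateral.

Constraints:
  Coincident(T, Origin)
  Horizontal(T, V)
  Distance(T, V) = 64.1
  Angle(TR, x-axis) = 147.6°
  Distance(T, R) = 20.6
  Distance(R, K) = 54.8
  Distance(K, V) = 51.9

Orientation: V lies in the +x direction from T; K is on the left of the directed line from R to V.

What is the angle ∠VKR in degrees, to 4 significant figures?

100.8°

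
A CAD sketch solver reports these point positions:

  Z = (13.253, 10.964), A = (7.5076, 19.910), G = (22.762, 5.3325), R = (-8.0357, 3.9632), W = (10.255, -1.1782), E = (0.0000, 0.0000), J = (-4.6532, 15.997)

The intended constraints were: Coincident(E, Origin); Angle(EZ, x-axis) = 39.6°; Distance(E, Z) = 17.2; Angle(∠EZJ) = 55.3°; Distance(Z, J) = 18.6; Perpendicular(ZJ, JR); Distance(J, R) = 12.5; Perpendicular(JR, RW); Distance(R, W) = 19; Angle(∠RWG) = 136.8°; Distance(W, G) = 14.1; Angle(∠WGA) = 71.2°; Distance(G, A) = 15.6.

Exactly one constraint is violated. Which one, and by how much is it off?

Distance(G, A) = 15.6 — off by 5.50.

E = (0.00, 0.00) ✓; EZ at 39.60° ✓; |EZ| = 17.20 ✓; ∠EZJ = 55.30° ✓; |ZJ| = 18.60 ✓; ∠(ZJ, JR) = 90.00° ✓; |JR| = 12.50 ✓; ∠(JR, RW) = 90.00° ✓; |RW| = 19.00 ✓; ∠RWG = 136.8° ✓; |WG| = 14.10 ✓; ∠WGA = 71.20° ✓; |GA| = 21.10 ✗.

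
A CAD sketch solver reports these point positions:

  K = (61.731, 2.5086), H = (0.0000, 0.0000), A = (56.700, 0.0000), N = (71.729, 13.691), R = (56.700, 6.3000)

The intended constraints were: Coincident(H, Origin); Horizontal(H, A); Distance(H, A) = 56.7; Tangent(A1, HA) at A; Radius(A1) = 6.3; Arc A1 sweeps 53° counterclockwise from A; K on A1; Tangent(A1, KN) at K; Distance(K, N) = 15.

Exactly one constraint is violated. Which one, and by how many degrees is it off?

Tangent(A1, KN) at K — off by 4.80°.

H = (0.00, 0.00) ✓; H.y = 0.00, A.y = 0.00 ✓; |HA| = 56.70 ✓; ∠(RA, AH) = 90.00° ✓; |RA| = 6.300 ✓; bearing(R→K) − bearing(R→A) = 53.00° ✓; |RK| = 6.300 ✓; ∠(RK, KN) = 94.80° ✗; |KN| = 15.00 ✓.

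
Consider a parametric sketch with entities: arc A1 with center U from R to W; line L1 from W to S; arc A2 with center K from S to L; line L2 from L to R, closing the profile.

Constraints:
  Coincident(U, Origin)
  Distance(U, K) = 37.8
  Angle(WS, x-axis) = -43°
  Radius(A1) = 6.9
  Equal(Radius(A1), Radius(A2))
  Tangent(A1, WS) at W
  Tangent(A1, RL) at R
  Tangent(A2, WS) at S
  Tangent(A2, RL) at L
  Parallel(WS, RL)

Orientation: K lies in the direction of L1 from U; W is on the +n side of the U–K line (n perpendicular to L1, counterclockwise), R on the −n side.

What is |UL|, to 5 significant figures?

38.425

The slot axis is L1's direction at -43.0°, so u = (cos -43.0°, sin -43.0°) = (0.73135, -0.68200) and n = (−sin -43.0°, cos -43.0°) = (0.68200, 0.73135). U is at the origin and K lies 37.8 along u from U, so K = 37.8·u = (27.645, -25.780). Tangency of A1 to both parallel lines with radius 6.9 puts W and R at U ± 6.9·n: W = (4.7058, 5.0463), R = (-4.7058, -5.0463). Equal radii place S and L the same way about K: S = K + 6.9·n = (32.351, -20.733), L = K − 6.9·n = (22.939, -30.826). Then |UL| = |L − U| = 38.425.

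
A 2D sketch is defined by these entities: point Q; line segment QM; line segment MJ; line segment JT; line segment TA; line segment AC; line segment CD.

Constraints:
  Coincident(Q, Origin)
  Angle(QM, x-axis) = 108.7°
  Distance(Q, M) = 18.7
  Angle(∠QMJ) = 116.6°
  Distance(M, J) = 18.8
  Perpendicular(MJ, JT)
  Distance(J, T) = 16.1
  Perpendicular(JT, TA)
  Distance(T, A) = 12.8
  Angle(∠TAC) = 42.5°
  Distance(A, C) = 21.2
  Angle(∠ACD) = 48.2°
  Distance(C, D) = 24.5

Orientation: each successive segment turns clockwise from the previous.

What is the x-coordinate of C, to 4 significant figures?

10.48

Q is at the origin; QM runs at 108.7° with length 18.7, so M = (-5.995, 17.71). ∠QMJ = 116.6° gives MJ at 45.30° from the x-axis; with |MJ| = 18.8, J = (7.228, 31.08). The perpendicularity gives JT at right angles to MJ, so JT runs at -44.70°; with |JT| = 16.1, T = (18.67, 19.75). JT ⟂ TA, so TA runs at -134.7°; with |TA| = 12.8, A = (9.669, 10.65). ∠TAC = 42.5° gives AC at 87.80° from the x-axis; with |AC| = 21.2, C = (10.48, 31.84). So C.x = 10.48.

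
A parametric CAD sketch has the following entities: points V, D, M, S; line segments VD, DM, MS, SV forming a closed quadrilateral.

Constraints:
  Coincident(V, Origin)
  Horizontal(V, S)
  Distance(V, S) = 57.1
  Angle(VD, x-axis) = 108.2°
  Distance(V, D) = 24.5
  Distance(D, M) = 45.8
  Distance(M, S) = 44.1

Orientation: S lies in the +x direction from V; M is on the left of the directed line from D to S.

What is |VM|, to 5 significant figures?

52.386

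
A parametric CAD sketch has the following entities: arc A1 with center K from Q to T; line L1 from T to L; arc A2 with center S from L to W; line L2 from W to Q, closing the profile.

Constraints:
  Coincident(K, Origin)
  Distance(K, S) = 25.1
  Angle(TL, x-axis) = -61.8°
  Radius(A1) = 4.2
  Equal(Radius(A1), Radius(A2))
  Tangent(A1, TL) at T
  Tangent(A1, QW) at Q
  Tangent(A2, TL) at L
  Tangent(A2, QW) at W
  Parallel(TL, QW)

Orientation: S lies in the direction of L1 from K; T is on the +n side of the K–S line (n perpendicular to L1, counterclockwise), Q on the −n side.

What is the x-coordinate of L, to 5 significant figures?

15.562

Tangency of A1 to both parallel lines with radius 4.2 puts T and Q at K ± 4.2·n: T = (3.7015, 1.9847), Q = (-3.7015, -1.9847). Equal radii place L and W the same way about S: L = S + 4.2·n = (15.562, -20.136), W = S − 4.2·n = (8.1595, -24.105). So L.x = 15.562.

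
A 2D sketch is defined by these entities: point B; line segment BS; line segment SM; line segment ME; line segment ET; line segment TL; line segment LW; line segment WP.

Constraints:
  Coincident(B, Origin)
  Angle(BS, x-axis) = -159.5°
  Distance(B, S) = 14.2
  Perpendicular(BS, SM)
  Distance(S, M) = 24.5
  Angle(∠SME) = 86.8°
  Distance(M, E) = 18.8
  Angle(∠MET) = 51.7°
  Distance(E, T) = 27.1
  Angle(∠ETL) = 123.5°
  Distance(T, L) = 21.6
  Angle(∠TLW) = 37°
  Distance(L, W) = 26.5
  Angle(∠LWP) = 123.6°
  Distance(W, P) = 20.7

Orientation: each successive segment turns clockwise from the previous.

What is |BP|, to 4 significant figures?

11.66

B is at the origin; BS runs at -159.5° with length 14.2, so S = (-13.30, -4.973). BS ⟂ SM, so SM runs at 110.5°; with |SM| = 24.5, M = (-21.88, 17.98). ∠SME = 86.8° gives ME at 17.30° from the x-axis; with |ME| = 18.8, E = (-3.931, 23.57). ∠MET = 51.7° gives ET at -111.0° from the x-axis; with |ET| = 27.1, T = (-13.64, -1.734). ∠ETL = 123.5° gives TL at -167.5° from the x-axis; with |TL| = 21.6, L = (-34.73, -6.409). ∠TLW = 37.0° gives LW at 49.50° from the x-axis; with |LW| = 26.5, W = (-17.52, 13.74). ∠LWP = 123.6° gives WP at -6.900° from the x-axis; with |WP| = 20.7, P = (3.029, 11.25). Then |BP| = |P − B| = 11.66.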